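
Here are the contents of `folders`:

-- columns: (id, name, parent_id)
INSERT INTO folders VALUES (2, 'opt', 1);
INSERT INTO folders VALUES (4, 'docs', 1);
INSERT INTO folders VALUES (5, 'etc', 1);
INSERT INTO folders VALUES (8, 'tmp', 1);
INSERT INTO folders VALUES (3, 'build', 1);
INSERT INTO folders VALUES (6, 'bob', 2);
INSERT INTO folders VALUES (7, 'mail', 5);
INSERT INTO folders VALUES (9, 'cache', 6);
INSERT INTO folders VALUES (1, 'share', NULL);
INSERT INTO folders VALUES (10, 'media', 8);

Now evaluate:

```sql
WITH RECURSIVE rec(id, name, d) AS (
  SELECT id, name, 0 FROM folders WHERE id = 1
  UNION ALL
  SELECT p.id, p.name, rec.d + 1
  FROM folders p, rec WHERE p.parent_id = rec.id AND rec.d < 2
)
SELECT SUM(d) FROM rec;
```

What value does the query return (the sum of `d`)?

Base: id=1 (share) at d 0.
Iteration 1: rows with parent_id in {1} -> opt (id 2, d 1), build (id 3, d 1), docs (id 4, d 1), etc (id 5, d 1), tmp (id 8, d 1).
Iteration 2: rows with parent_id in {2,3,4,5,8} -> bob (id 6, d 2), mail (id 7, d 2), media (id 10, d 2).
Iteration 3: d < 2 fails for all current rows; recursion stops.
SUM(d) = 0 + 1 + 1 + 1 + 1 + 1 + 2 + 2 + 2 = 11.

11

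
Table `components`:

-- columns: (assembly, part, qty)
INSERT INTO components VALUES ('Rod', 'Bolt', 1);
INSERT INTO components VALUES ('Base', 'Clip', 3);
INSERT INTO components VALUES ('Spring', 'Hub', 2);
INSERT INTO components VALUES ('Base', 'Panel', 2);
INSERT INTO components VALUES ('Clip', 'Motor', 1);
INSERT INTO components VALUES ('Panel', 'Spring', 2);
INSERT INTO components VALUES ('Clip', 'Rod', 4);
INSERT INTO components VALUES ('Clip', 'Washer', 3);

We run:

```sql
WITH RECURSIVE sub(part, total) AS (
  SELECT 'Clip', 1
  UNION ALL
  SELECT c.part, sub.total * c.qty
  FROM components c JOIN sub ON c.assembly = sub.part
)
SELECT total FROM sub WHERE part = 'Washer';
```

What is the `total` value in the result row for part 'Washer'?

Base: (Clip, total=1).
Iteration 1: components of {Clip} -> Motor = 1*1 = 1, Rod = 1*4 = 4, Washer = 1*3 = 3.
Iteration 2: components of {Motor,Rod,Washer} -> Bolt = 4*1 = 4.
Iteration 3: no further components; recursion stops.

3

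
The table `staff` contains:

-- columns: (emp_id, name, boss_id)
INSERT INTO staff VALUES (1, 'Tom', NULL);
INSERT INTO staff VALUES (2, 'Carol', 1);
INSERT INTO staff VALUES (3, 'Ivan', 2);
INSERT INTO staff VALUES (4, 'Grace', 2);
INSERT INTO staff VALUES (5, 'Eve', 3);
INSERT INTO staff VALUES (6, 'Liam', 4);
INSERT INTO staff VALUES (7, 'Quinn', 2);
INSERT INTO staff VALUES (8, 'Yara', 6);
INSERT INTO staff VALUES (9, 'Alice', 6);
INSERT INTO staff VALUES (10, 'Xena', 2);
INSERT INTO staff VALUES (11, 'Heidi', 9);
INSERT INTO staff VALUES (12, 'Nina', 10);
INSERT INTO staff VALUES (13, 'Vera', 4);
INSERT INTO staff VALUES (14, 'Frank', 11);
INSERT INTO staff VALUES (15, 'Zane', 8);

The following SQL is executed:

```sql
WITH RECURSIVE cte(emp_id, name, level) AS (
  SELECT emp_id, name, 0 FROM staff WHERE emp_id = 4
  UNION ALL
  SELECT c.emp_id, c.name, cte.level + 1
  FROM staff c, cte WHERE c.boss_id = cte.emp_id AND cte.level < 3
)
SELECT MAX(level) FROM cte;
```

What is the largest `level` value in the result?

3

Base: emp_id=4 (Grace) at level 0.
Iteration 1: rows with boss_id in {4} -> Liam (id 6, level 1), Vera (id 13, level 1).
Iteration 2: rows with boss_id in {6,13} -> Yara (id 8, level 2), Alice (id 9, level 2).
Iteration 3: rows with boss_id in {8,9} -> Heidi (id 11, level 3), Zane (id 15, level 3).
Iteration 4: level < 3 fails for all current rows; recursion stops.
level values: 0, 1, 1, 2, 2, 3, 3; the maximum is 3.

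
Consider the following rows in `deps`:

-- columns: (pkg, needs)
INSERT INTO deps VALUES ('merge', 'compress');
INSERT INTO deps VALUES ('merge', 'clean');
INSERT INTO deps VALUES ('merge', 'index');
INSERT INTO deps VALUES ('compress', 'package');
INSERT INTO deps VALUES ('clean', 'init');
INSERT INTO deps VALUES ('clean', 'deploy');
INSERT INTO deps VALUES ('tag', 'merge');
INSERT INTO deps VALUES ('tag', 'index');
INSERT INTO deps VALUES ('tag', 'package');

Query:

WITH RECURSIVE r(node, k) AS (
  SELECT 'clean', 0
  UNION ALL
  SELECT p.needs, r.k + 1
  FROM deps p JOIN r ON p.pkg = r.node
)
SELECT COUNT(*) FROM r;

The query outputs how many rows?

3

Base: (clean, k=0).
Iteration 1: edges from {clean} -> (deploy, k=1), (init, k=1).
Iteration 2: no outgoing edges from {deploy,init}; recursion stops.
Total rows emitted: 3.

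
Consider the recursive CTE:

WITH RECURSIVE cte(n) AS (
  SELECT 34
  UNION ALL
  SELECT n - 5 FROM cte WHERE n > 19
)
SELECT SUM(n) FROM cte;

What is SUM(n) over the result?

106

Base: n=34.
Iteration 1: 34 > 19 holds -> n = 34 - 5 = 29.
Iteration 2: 29 > 19 holds -> n = 29 - 5 = 24.
Iteration 3: 24 > 19 holds -> n = 24 - 5 = 19.
Iteration 4: 19 > 19 fails; recursion stops.
SUM(n) = 34 + 29 + 24 + 19 = 106.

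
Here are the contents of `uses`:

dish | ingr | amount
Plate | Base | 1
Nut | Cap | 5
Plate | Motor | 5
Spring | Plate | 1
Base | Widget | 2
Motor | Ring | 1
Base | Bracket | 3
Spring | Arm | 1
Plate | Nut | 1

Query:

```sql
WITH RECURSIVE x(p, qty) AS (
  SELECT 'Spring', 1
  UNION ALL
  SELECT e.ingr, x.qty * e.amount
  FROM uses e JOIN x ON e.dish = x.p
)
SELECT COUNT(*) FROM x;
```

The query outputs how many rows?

10

Base: (Spring, qty=1).
Iteration 1: components of {Spring} -> Arm = 1*1 = 1, Plate = 1*1 = 1.
Iteration 2: components of {Arm,Plate} -> Base = 1*1 = 1, Motor = 1*5 = 5, Nut = 1*1 = 1.
Iteration 3: components of {Base,Motor,Nut} -> Bracket = 1*3 = 3, Cap = 1*5 = 5, Ring = 5*1 = 5, Widget = 1*2 = 2.
Iteration 4: no further components; recursion stops.
Total rows emitted: 10.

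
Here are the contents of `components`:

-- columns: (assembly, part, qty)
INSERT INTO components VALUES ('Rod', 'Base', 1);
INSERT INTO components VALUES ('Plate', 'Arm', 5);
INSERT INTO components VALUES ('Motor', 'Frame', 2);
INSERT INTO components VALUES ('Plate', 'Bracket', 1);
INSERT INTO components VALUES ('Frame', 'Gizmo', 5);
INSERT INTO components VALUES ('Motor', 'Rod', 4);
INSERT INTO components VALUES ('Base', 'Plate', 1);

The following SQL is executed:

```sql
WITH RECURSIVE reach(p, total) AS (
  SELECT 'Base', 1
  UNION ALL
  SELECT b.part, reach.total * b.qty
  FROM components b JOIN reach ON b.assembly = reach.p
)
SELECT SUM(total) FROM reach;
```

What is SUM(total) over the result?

Base: (Base, total=1).
Iteration 1: components of {Base} -> Plate = 1*1 = 1.
Iteration 2: components of {Plate} -> Arm = 1*5 = 5, Bracket = 1*1 = 1.
Iteration 3: no further components; recursion stops.
SUM(total) = 1 + 1 + 1 + 5 = 8.

8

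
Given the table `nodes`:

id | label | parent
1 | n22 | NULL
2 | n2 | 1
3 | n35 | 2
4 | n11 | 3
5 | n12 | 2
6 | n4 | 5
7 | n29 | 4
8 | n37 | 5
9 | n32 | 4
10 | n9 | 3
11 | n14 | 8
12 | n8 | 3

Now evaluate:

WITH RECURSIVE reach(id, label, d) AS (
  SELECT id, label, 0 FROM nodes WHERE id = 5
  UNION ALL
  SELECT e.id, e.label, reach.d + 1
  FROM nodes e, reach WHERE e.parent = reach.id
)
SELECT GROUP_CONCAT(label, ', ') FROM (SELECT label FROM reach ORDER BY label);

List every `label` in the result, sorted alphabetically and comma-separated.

n12, n14, n37, n4

Base: id=5 (n12) at d 0.
Iteration 1: rows with parent in {5} -> n4 (id 6, d 1), n37 (id 8, d 1).
Iteration 2: rows with parent in {6,8} -> n14 (id 11, d 2).
Iteration 3: no rows with parent in {11}; recursion stops.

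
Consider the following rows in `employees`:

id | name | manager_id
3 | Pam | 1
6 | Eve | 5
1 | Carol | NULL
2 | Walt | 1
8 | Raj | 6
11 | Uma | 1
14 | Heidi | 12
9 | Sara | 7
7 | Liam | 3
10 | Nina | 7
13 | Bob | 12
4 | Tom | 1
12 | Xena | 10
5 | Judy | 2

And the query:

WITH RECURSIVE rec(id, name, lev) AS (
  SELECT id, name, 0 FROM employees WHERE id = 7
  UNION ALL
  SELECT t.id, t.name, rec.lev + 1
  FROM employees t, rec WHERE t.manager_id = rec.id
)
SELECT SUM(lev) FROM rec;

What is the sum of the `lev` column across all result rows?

10

Base: id=7 (Liam) at lev 0.
Iteration 1: rows with manager_id in {7} -> Sara (id 9, lev 1), Nina (id 10, lev 1).
Iteration 2: rows with manager_id in {9,10} -> Xena (id 12, lev 2).
Iteration 3: rows with manager_id in {12} -> Bob (id 13, lev 3), Heidi (id 14, lev 3).
Iteration 4: no rows with manager_id in {13,14}; recursion stops.
SUM(lev) = 0 + 1 + 1 + 2 + 3 + 3 = 10.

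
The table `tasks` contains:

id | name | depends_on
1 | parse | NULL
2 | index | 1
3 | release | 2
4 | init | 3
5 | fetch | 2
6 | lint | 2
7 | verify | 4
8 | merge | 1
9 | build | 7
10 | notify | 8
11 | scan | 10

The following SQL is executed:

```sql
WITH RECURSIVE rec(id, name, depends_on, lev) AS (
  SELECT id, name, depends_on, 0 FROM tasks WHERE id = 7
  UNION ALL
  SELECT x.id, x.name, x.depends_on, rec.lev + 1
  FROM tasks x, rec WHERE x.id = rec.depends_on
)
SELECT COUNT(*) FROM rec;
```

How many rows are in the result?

5

Base: id=7 (verify), depends_on=4, lev 0.
Iteration 1: join on id=4 -> init (id 4, depends_on=3, lev 1).
Iteration 2: join on id=3 -> release (id 3, depends_on=2, lev 2).
Iteration 3: join on id=2 -> index (id 2, depends_on=1, lev 3).
Iteration 4: join on id=1 -> parse (id 1, depends_on=NULL, lev 4).
Iteration 5: depends_on is NULL; no match; recursion stops.
Total rows emitted: 5.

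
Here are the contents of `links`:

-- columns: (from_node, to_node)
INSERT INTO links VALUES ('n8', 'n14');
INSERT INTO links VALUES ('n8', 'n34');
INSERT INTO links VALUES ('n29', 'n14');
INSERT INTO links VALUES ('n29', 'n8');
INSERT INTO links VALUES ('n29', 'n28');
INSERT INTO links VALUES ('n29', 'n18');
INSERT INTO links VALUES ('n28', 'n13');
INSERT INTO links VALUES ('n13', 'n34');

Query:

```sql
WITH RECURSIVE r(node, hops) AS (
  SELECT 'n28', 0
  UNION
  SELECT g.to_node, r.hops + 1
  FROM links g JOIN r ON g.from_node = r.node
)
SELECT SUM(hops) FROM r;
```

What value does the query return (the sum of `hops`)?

Base: (n28, hops=0).
Iteration 1: edges from {n28} -> (n13, hops=1).
Iteration 2: edges from {n13} -> (n34, hops=2).
Iteration 3: no outgoing edges from {n34}; recursion stops.
SUM(hops) = 0 + 1 + 2 = 3.

3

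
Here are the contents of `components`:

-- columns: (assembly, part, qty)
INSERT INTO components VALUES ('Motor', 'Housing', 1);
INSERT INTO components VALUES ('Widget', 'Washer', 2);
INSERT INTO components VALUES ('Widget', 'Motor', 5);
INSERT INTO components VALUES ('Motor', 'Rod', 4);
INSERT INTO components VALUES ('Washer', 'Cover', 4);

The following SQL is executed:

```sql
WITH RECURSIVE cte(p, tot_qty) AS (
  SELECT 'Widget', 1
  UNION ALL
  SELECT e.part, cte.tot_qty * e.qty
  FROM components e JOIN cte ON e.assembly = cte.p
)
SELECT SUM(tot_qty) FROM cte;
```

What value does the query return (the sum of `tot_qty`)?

Base: (Widget, tot_qty=1).
Iteration 1: components of {Widget} -> Motor = 1*5 = 5, Washer = 1*2 = 2.
Iteration 2: components of {Motor,Washer} -> Cover = 2*4 = 8, Housing = 5*1 = 5, Rod = 5*4 = 20.
Iteration 3: no further components; recursion stops.
SUM(tot_qty) = 1 + 2 + 5 + 8 + 20 + 5 = 41.

41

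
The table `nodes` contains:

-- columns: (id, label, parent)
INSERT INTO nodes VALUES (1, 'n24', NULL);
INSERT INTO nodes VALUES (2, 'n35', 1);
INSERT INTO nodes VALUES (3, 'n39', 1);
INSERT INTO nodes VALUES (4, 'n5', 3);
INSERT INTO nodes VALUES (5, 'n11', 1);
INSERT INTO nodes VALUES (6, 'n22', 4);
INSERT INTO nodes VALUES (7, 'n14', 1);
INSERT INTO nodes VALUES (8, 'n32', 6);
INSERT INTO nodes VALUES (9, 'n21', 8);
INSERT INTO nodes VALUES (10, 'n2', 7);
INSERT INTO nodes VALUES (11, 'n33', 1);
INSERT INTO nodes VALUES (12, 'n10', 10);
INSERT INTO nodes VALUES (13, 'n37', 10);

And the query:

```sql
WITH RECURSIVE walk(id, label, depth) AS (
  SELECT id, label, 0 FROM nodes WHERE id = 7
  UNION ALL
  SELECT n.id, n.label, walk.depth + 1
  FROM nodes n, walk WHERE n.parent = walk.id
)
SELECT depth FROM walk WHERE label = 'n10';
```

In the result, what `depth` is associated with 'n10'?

Base: id=7 (n14) at depth 0.
Iteration 1: rows with parent in {7} -> n2 (id 10, depth 1).
Iteration 2: rows with parent in {10} -> n10 (id 12, depth 2), n37 (id 13, depth 2).
Iteration 3: no rows with parent in {12,13}; recursion stops.

2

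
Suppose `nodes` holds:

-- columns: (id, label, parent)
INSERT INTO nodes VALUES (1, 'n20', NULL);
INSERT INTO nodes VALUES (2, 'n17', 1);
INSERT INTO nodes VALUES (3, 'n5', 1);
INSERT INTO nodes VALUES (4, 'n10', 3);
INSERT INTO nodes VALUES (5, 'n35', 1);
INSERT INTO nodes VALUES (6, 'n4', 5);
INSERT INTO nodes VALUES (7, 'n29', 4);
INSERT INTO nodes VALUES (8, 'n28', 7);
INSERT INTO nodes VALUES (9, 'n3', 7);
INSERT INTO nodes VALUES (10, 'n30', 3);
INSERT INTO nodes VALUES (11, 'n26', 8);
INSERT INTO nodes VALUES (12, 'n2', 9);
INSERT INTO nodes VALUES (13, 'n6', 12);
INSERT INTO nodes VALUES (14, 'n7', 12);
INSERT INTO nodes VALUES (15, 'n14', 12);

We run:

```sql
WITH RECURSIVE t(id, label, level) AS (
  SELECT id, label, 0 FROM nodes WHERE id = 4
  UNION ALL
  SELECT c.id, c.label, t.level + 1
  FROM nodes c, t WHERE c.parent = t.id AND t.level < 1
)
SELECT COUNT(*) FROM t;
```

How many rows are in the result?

2

Base: id=4 (n10) at level 0.
Iteration 1: rows with parent in {4} -> n29 (id 7, level 1).
Iteration 2: level < 1 fails for all current rows; recursion stops.
Total rows emitted: 2.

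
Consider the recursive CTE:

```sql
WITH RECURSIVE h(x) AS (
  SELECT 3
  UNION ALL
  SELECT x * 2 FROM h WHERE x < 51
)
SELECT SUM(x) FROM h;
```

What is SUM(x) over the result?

Base: x=3.
Iteration 1: 3 < 51 holds -> x = 3 * 2 = 6.
Iteration 2: 6 < 51 holds -> x = 6 * 2 = 12.
Iteration 3: 12 < 51 holds -> x = 12 * 2 = 24.
Iteration 4: 24 < 51 holds -> x = 24 * 2 = 48.
Iteration 5: 48 < 51 holds -> x = 48 * 2 = 96.
Iteration 6: 96 < 51 fails; recursion stops.
SUM(x) = 3 + 6 + 12 + 24 + 48 + 96 = 189.

189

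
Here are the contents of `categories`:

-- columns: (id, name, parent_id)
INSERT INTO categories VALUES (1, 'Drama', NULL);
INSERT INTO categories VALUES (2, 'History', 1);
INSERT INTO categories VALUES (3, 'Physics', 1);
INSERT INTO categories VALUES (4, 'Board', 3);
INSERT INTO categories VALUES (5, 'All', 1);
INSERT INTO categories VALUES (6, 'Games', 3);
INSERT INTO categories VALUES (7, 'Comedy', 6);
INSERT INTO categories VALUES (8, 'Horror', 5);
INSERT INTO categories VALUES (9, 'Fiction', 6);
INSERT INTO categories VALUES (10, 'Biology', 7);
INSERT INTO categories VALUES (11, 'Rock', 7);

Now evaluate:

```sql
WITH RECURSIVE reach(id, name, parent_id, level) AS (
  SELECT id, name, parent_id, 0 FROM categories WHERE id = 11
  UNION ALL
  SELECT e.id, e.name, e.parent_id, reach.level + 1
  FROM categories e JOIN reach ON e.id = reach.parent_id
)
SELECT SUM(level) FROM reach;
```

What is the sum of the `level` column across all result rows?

Base: id=11 (Rock), parent_id=7, level 0.
Iteration 1: join on id=7 -> Comedy (id 7, parent_id=6, level 1).
Iteration 2: join on id=6 -> Games (id 6, parent_id=3, level 2).
Iteration 3: join on id=3 -> Physics (id 3, parent_id=1, level 3).
Iteration 4: join on id=1 -> Drama (id 1, parent_id=NULL, level 4).
Iteration 5: parent_id is NULL; no match; recursion stops.
SUM(level) = 0 + 1 + 2 + 3 + 4 = 10.

10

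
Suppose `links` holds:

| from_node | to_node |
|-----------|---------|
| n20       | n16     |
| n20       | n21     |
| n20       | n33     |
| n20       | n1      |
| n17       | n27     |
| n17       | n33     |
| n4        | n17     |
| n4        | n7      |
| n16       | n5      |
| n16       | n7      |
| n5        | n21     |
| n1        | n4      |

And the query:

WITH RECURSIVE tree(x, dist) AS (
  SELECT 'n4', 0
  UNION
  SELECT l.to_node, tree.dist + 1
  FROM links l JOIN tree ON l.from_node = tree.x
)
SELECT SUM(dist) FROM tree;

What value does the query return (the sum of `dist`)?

Base: (n4, dist=0).
Iteration 1: edges from {n4} -> (n17, dist=1), (n7, dist=1).
Iteration 2: edges from {n17,n7} -> (n27, dist=2), (n33, dist=2).
Iteration 3: no outgoing edges from {n27,n33}; recursion stops.
SUM(dist) = 0 + 1 + 1 + 2 + 2 = 6.

6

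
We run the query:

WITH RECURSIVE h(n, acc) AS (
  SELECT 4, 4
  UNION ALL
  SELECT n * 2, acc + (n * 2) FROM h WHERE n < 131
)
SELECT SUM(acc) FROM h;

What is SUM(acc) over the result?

988

Base: n=4, acc=4.
Iteration 1: 4 < 131 holds -> n = 4 * 2 = 8, acc = 4 + 8 = 12.
Iteration 2: 8 < 131 holds -> n = 8 * 2 = 16, acc = 12 + 16 = 28.
Iteration 3: 16 < 131 holds -> n = 16 * 2 = 32, acc = 28 + 32 = 60.
Iteration 4: 32 < 131 holds -> n = 32 * 2 = 64, acc = 60 + 64 = 124.
Iteration 5: 64 < 131 holds -> n = 64 * 2 = 128, acc = 124 + 128 = 252.
Iteration 6: 128 < 131 holds -> n = 128 * 2 = 256, acc = 252 + 256 = 508.
Iteration 7: 256 < 131 fails; recursion stops.
SUM(acc) = 4 + 12 + 28 + 60 + 124 + 252 + 508 = 988.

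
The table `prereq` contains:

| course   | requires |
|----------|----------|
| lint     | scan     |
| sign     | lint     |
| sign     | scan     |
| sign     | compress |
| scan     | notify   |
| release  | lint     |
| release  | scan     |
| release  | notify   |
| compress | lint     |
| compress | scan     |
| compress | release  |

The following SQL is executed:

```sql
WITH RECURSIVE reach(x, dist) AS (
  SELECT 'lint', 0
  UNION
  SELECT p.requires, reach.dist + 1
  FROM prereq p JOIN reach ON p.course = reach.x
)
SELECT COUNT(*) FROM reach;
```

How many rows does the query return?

Base: (lint, dist=0).
Iteration 1: edges from {lint} -> (scan, dist=1).
Iteration 2: edges from {scan} -> (notify, dist=2).
Iteration 3: no outgoing edges from {notify}; recursion stops.
Total rows emitted: 3.

3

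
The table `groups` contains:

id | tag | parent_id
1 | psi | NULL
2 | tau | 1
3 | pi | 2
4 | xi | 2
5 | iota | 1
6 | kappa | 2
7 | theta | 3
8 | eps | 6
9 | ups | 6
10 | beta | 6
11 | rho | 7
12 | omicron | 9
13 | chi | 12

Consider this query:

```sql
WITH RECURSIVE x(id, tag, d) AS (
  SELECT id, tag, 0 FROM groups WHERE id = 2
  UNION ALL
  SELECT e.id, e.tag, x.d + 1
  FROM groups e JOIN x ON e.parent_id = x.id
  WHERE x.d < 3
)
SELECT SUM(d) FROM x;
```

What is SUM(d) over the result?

Base: id=2 (tau) at d 0.
Iteration 1: rows with parent_id in {2} -> pi (id 3, d 1), xi (id 4, d 1), kappa (id 6, d 1).
Iteration 2: rows with parent_id in {3,4,6} -> theta (id 7, d 2), eps (id 8, d 2), ups (id 9, d 2), beta (id 10, d 2).
Iteration 3: rows with parent_id in {7,8,9,10} -> rho (id 11, d 3), omicron (id 12, d 3).
Iteration 4: d < 3 fails for all current rows; recursion stops.
SUM(d) = 0 + 1 + 1 + 1 + 2 + 2 + 2 + 2 + 3 + 3 = 17.

17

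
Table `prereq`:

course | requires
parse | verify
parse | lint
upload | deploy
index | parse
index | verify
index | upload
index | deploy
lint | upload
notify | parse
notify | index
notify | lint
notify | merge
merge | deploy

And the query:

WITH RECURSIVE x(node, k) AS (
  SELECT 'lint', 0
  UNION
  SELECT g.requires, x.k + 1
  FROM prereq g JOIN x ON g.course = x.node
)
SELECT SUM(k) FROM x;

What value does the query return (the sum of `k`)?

Base: (lint, k=0).
Iteration 1: edges from {lint} -> (upload, k=1).
Iteration 2: edges from {upload} -> (deploy, k=2).
Iteration 3: no outgoing edges from {deploy}; recursion stops.
SUM(k) = 0 + 1 + 2 = 3.

3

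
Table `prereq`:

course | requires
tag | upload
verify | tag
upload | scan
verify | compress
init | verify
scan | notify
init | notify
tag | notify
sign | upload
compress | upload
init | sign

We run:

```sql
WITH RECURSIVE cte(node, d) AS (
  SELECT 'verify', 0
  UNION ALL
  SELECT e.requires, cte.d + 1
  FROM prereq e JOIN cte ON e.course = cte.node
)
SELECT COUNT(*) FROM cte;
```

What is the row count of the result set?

Base: (verify, d=0).
Iteration 1: edges from {verify} -> (compress, d=1), (tag, d=1).
Iteration 2: edges from {compress,tag} -> (notify, d=2), (upload, d=2) x2. [UNION ALL keeps all 3 new rows, including repeats]
Iteration 3: edges from {notify,upload} -> (scan, d=3) x2. [UNION ALL keeps all 2 new rows, including repeats]
Iteration 4: edges from {scan} -> (notify, d=4) x2. [UNION ALL keeps all 2 new rows, including repeats]
Iteration 5: no outgoing edges from {notify}; recursion stops.
Total rows emitted: 10.

10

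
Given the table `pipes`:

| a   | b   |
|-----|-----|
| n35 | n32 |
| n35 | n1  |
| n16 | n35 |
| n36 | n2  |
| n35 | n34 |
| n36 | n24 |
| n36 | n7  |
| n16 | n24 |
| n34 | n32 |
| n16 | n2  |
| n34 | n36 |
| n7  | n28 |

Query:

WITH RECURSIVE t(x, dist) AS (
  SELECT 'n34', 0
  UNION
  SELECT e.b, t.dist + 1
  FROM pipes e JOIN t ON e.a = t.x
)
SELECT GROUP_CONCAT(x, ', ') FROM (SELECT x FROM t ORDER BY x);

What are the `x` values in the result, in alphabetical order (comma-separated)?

n2, n24, n28, n32, n34, n36, n7

Base: (n34, dist=0).
Iteration 1: edges from {n34} -> (n32, dist=1), (n36, dist=1).
Iteration 2: edges from {n32,n36} -> (n2, dist=2), (n24, dist=2), (n7, dist=2).
Iteration 3: edges from {n2,n24,n7} -> (n28, dist=3).
Iteration 4: no outgoing edges from {n28}; recursion stops.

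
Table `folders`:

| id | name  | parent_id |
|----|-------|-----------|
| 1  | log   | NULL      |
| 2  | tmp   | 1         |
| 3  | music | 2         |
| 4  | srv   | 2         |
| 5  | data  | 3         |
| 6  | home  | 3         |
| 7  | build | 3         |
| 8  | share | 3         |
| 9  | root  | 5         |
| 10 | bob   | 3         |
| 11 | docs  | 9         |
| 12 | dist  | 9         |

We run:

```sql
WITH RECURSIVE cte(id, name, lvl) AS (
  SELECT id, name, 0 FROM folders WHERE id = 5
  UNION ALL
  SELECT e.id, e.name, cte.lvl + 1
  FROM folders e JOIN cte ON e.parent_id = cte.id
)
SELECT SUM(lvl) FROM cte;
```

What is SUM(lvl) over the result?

5

Base: id=5 (data) at lvl 0.
Iteration 1: rows with parent_id in {5} -> root (id 9, lvl 1).
Iteration 2: rows with parent_id in {9} -> docs (id 11, lvl 2), dist (id 12, lvl 2).
Iteration 3: no rows with parent_id in {11,12}; recursion stops.
SUM(lvl) = 0 + 1 + 2 + 2 = 5.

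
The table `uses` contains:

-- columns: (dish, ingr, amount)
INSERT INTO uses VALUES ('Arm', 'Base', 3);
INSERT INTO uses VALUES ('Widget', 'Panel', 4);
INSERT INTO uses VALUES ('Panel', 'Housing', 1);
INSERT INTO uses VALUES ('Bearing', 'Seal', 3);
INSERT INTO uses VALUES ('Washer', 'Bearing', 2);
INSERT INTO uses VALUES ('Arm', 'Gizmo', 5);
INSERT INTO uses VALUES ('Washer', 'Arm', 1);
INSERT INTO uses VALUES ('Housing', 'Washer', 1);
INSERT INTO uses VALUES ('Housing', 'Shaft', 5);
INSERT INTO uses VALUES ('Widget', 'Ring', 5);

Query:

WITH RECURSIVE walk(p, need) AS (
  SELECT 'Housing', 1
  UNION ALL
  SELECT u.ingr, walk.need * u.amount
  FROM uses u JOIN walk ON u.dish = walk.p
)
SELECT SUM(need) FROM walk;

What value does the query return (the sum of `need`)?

24

Base: (Housing, need=1).
Iteration 1: components of {Housing} -> Shaft = 1*5 = 5, Washer = 1*1 = 1.
Iteration 2: components of {Shaft,Washer} -> Arm = 1*1 = 1, Bearing = 1*2 = 2.
Iteration 3: components of {Arm,Bearing} -> Base = 1*3 = 3, Gizmo = 1*5 = 5, Seal = 2*3 = 6.
Iteration 4: no further components; recursion stops.
SUM(need) = 1 + 5 + 1 + 1 + 2 + 5 + 3 + 6 = 24.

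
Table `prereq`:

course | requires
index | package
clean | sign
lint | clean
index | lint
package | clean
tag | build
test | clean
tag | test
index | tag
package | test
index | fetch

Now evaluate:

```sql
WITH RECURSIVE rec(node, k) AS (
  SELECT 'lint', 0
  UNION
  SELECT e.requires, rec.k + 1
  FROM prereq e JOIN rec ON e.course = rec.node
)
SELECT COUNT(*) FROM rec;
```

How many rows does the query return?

3

Base: (lint, k=0).
Iteration 1: edges from {lint} -> (clean, k=1).
Iteration 2: edges from {clean} -> (sign, k=2).
Iteration 3: no outgoing edges from {sign}; recursion stops.
Total rows emitted: 3.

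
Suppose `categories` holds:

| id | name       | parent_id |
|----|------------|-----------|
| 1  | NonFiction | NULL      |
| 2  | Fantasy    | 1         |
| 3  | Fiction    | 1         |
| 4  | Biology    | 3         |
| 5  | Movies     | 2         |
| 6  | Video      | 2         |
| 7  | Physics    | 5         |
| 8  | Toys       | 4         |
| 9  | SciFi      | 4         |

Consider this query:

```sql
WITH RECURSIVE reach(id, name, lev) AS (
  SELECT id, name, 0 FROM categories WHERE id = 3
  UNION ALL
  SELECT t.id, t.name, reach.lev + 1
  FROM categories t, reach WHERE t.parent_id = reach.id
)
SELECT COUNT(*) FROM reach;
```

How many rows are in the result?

4

Base: id=3 (Fiction) at lev 0.
Iteration 1: rows with parent_id in {3} -> Biology (id 4, lev 1).
Iteration 2: rows with parent_id in {4} -> Toys (id 8, lev 2), SciFi (id 9, lev 2).
Iteration 3: no rows with parent_id in {8,9}; recursion stops.
Total rows emitted: 4.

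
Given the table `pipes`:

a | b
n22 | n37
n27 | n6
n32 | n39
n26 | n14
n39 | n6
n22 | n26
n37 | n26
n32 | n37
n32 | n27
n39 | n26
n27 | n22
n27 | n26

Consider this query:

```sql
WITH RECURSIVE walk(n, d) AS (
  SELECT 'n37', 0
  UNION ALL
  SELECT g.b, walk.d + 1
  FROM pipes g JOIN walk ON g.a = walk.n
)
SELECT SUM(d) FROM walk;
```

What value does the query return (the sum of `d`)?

3

Base: (n37, d=0).
Iteration 1: edges from {n37} -> (n26, d=1).
Iteration 2: edges from {n26} -> (n14, d=2).
Iteration 3: no outgoing edges from {n14}; recursion stops.
SUM(d) = 0 + 1 + 2 = 3.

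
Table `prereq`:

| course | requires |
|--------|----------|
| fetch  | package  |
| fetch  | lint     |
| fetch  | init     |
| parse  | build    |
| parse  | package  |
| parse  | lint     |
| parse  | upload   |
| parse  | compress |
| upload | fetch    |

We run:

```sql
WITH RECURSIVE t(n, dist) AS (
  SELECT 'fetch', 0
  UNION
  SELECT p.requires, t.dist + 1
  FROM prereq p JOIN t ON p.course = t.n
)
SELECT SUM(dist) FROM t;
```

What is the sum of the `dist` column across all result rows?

Base: (fetch, dist=0).
Iteration 1: edges from {fetch} -> (init, dist=1), (lint, dist=1), (package, dist=1).
Iteration 2: no outgoing edges from {init,lint,package}; recursion stops.
SUM(dist) = 0 + 1 + 1 + 1 = 3.

3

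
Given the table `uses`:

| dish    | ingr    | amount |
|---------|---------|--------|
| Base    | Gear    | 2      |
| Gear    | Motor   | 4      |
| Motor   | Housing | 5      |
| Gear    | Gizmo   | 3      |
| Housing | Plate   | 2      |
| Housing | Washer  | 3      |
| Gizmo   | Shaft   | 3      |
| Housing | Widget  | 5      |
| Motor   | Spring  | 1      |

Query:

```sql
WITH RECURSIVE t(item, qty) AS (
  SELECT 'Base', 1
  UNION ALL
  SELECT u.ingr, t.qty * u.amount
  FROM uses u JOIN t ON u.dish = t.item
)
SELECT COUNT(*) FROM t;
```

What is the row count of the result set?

10

Base: (Base, qty=1).
Iteration 1: components of {Base} -> Gear = 1*2 = 2.
Iteration 2: components of {Gear} -> Gizmo = 2*3 = 6, Motor = 2*4 = 8.
Iteration 3: components of {Gizmo,Motor} -> Housing = 8*5 = 40, Shaft = 6*3 = 18, Spring = 8*1 = 8.
Iteration 4: components of {Housing,Shaft,Spring} -> Plate = 40*2 = 80, Washer = 40*3 = 120, Widget = 40*5 = 200.
Iteration 5: no further components; recursion stops.
Total rows emitted: 10.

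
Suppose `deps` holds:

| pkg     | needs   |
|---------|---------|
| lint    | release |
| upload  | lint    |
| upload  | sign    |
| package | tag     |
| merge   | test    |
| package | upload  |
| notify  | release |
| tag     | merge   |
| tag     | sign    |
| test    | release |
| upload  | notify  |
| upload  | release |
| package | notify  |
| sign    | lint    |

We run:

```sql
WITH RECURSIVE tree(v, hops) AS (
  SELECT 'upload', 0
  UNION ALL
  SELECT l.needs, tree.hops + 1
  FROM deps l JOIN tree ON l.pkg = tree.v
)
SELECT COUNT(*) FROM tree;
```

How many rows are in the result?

9

Base: (upload, hops=0).
Iteration 1: edges from {upload} -> (lint, hops=1), (notify, hops=1), (release, hops=1), (sign, hops=1).
Iteration 2: edges from {lint,notify,release,sign} -> (lint, hops=2), (release, hops=2) x2. [UNION ALL keeps all 3 new rows, including repeats]
Iteration 3: edges from {lint,release} -> (release, hops=3).
Iteration 4: no outgoing edges from {release}; recursion stops.
Total rows emitted: 9.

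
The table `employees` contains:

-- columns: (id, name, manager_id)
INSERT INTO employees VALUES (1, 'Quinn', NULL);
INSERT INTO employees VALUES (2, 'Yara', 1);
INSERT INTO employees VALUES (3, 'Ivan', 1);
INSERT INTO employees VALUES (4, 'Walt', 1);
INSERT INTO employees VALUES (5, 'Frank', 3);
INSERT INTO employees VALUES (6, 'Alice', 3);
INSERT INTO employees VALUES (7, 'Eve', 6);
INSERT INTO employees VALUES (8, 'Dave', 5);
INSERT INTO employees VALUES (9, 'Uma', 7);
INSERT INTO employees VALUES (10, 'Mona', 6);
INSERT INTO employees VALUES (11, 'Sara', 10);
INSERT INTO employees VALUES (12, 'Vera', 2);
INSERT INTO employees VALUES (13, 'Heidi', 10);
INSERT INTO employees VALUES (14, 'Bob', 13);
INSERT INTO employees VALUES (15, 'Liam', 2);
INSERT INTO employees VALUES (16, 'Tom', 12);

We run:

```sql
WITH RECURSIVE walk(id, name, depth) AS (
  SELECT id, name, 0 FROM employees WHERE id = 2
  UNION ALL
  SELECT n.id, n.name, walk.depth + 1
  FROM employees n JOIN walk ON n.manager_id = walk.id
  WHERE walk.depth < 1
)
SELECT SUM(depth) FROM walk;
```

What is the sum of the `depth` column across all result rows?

Base: id=2 (Yara) at depth 0.
Iteration 1: rows with manager_id in {2} -> Vera (id 12, depth 1), Liam (id 15, depth 1).
Iteration 2: depth < 1 fails for all current rows; recursion stops.
SUM(depth) = 0 + 1 + 1 = 2.

2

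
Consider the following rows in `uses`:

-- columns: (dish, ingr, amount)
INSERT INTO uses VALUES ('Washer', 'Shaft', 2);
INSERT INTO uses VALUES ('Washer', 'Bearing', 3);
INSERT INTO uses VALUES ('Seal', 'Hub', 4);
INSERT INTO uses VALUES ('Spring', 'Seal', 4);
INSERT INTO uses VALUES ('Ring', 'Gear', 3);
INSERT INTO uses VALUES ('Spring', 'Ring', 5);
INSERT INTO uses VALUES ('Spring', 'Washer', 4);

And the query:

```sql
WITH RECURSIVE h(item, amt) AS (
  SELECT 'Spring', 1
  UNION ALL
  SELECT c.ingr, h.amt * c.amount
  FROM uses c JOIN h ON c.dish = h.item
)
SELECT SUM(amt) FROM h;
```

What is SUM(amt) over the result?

65

Base: (Spring, amt=1).
Iteration 1: components of {Spring} -> Ring = 1*5 = 5, Seal = 1*4 = 4, Washer = 1*4 = 4.
Iteration 2: components of {Ring,Seal,Washer} -> Bearing = 4*3 = 12, Gear = 5*3 = 15, Hub = 4*4 = 16, Shaft = 4*2 = 8.
Iteration 3: no further components; recursion stops.
SUM(amt) = 1 + 5 + 4 + 4 + 15 + 12 + 8 + 16 = 65.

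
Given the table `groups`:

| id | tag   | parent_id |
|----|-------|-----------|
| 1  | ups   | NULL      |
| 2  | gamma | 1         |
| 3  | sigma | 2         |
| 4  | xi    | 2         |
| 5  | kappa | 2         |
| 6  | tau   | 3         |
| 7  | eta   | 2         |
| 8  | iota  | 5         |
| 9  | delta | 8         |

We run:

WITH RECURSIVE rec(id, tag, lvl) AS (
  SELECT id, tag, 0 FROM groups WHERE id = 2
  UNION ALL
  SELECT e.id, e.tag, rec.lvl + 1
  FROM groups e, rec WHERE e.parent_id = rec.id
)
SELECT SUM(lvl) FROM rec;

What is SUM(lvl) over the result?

11

Base: id=2 (gamma) at lvl 0.
Iteration 1: rows with parent_id in {2} -> sigma (id 3, lvl 1), xi (id 4, lvl 1), kappa (id 5, lvl 1), eta (id 7, lvl 1).
Iteration 2: rows with parent_id in {3,4,5,7} -> tau (id 6, lvl 2), iota (id 8, lvl 2).
Iteration 3: rows with parent_id in {6,8} -> delta (id 9, lvl 3).
Iteration 4: no rows with parent_id in {9}; recursion stops.
SUM(lvl) = 0 + 1 + 1 + 1 + 1 + 2 + 2 + 3 = 11.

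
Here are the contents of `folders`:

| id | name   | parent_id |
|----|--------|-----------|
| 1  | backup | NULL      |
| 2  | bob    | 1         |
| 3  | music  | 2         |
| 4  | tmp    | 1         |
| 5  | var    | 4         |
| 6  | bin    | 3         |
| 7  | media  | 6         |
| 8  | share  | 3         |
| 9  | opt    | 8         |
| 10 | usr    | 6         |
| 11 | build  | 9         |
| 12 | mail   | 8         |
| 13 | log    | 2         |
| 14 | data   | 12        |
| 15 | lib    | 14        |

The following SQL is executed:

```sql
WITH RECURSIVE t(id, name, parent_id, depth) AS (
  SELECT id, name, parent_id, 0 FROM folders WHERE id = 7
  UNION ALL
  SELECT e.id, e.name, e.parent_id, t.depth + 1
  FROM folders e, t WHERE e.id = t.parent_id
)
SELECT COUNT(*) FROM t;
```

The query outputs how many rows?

5

Base: id=7 (media), parent_id=6, depth 0.
Iteration 1: join on id=6 -> bin (id 6, parent_id=3, depth 1).
Iteration 2: join on id=3 -> music (id 3, parent_id=2, depth 2).
Iteration 3: join on id=2 -> bob (id 2, parent_id=1, depth 3).
Iteration 4: join on id=1 -> backup (id 1, parent_id=NULL, depth 4).
Iteration 5: parent_id is NULL; no match; recursion stops.
Total rows emitted: 5.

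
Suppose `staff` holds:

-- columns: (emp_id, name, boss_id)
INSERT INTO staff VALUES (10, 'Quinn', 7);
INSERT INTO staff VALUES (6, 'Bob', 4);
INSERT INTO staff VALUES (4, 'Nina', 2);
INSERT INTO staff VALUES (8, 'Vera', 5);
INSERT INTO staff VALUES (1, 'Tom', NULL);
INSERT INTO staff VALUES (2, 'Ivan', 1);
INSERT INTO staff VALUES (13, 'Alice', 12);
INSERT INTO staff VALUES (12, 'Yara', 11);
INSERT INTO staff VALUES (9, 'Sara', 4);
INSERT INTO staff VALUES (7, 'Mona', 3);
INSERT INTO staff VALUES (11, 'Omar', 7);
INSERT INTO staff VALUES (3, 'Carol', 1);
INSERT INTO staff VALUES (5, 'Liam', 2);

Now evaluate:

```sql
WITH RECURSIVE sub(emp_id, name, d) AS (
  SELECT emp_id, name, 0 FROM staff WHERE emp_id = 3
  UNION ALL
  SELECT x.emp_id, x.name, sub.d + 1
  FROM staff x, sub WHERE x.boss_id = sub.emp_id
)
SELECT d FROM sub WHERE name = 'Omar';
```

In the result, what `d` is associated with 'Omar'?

2

Base: emp_id=3 (Carol) at d 0.
Iteration 1: rows with boss_id in {3} -> Mona (id 7, d 1).
Iteration 2: rows with boss_id in {7} -> Quinn (id 10, d 2), Omar (id 11, d 2).
Iteration 3: rows with boss_id in {10,11} -> Yara (id 12, d 3).
Iteration 4: rows with boss_id in {12} -> Alice (id 13, d 4).
Iteration 5: no rows with boss_id in {13}; recursion stops.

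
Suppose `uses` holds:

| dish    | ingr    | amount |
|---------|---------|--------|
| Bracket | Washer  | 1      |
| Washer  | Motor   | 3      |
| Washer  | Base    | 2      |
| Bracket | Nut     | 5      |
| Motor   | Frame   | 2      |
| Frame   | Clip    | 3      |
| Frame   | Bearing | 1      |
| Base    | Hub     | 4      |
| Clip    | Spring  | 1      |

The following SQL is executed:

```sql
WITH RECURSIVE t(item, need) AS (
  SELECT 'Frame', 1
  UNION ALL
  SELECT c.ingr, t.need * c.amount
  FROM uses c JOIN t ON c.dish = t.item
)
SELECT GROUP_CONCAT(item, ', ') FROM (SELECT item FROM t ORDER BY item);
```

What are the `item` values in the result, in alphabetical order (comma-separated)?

Bearing, Clip, Frame, Spring

Base: (Frame, need=1).
Iteration 1: components of {Frame} -> Bearing = 1*1 = 1, Clip = 1*3 = 3.
Iteration 2: components of {Bearing,Clip} -> Spring = 3*1 = 3.
Iteration 3: no further components; recursion stops.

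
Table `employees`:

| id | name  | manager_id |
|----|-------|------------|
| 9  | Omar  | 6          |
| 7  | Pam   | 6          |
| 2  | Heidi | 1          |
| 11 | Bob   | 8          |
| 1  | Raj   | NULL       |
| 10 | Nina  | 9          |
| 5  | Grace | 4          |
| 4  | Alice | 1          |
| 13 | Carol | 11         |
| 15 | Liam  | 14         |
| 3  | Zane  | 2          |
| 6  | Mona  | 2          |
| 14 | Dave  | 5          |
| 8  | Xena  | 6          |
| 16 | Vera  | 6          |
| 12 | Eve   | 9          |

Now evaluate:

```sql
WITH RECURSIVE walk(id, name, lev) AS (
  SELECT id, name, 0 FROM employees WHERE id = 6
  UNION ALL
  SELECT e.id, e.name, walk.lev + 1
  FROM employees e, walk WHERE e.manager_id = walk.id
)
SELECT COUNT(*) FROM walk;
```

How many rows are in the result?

9

Base: id=6 (Mona) at lev 0.
Iteration 1: rows with manager_id in {6} -> Pam (id 7, lev 1), Xena (id 8, lev 1), Omar (id 9, lev 1), Vera (id 16, lev 1).
Iteration 2: rows with manager_id in {7,8,9,16} -> Nina (id 10, lev 2), Bob (id 11, lev 2), Eve (id 12, lev 2).
Iteration 3: rows with manager_id in {10,11,12} -> Carol (id 13, lev 3).
Iteration 4: no rows with manager_id in {13}; recursion stops.
Total rows emitted: 9.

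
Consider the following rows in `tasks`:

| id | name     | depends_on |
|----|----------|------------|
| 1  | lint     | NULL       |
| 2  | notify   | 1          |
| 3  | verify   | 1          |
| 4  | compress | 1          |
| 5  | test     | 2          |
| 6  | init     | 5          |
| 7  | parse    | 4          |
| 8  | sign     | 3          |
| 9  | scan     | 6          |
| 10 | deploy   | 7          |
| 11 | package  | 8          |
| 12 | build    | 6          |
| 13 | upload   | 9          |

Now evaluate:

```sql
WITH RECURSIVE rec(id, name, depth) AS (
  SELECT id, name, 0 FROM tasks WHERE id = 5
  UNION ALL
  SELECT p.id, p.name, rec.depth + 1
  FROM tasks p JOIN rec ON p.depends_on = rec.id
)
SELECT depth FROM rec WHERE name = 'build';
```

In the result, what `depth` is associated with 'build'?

Base: id=5 (test) at depth 0.
Iteration 1: rows with depends_on in {5} -> init (id 6, depth 1).
Iteration 2: rows with depends_on in {6} -> scan (id 9, depth 2), build (id 12, depth 2).
Iteration 3: rows with depends_on in {9,12} -> upload (id 13, depth 3).
Iteration 4: no rows with depends_on in {13}; recursion stops.

2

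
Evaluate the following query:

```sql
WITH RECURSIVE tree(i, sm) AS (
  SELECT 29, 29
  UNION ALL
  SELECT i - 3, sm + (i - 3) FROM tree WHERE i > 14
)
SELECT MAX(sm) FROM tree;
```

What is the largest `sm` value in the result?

Base: i=29, sm=29.
Iteration 1: 29 > 14 holds -> i = 29 - 3 = 26, sm = 29 + 26 = 55.
Iteration 2: 26 > 14 holds -> i = 26 - 3 = 23, sm = 55 + 23 = 78.
Iteration 3: 23 > 14 holds -> i = 23 - 3 = 20, sm = 78 + 20 = 98.
Iteration 4: 20 > 14 holds -> i = 20 - 3 = 17, sm = 98 + 17 = 115.
Iteration 5: 17 > 14 holds -> i = 17 - 3 = 14, sm = 115 + 14 = 129.
Iteration 6: 14 > 14 fails; recursion stops.
sm values: 29, 55, 78, 98, 115, 129; the maximum is 129.

129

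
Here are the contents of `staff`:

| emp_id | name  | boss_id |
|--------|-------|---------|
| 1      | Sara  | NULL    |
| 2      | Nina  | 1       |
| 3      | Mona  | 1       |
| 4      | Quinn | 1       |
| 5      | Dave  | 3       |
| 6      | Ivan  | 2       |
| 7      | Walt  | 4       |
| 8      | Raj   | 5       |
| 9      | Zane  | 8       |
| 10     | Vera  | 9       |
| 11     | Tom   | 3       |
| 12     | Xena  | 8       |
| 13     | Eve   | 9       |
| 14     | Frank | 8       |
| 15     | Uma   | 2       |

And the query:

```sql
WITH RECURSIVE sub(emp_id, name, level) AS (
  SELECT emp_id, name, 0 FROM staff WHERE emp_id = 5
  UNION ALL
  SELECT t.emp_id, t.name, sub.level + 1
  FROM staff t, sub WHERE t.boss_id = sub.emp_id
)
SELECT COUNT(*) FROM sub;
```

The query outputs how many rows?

7

Base: emp_id=5 (Dave) at level 0.
Iteration 1: rows with boss_id in {5} -> Raj (id 8, level 1).
Iteration 2: rows with boss_id in {8} -> Zane (id 9, level 2), Xena (id 12, level 2), Frank (id 14, level 2).
Iteration 3: rows with boss_id in {9,12,14} -> Vera (id 10, level 3), Eve (id 13, level 3).
Iteration 4: no rows with boss_id in {10,13}; recursion stops.
Total rows emitted: 7.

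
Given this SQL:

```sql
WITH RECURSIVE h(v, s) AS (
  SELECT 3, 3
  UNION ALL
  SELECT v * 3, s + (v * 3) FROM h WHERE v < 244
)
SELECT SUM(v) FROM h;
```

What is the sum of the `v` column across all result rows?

Base: v=3, s=3.
Iteration 1: 3 < 244 holds -> v = 3 * 3 = 9, s = 3 + 9 = 12.
Iteration 2: 9 < 244 holds -> v = 9 * 3 = 27, s = 12 + 27 = 39.
Iteration 3: 27 < 244 holds -> v = 27 * 3 = 81, s = 39 + 81 = 120.
Iteration 4: 81 < 244 holds -> v = 81 * 3 = 243, s = 120 + 243 = 363.
Iteration 5: 243 < 244 holds -> v = 243 * 3 = 729, s = 363 + 729 = 1092.
Iteration 6: 729 < 244 fails; recursion stops.
SUM(v) = 3 + 9 + 27 + 81 + 243 + 729 = 1092.

1092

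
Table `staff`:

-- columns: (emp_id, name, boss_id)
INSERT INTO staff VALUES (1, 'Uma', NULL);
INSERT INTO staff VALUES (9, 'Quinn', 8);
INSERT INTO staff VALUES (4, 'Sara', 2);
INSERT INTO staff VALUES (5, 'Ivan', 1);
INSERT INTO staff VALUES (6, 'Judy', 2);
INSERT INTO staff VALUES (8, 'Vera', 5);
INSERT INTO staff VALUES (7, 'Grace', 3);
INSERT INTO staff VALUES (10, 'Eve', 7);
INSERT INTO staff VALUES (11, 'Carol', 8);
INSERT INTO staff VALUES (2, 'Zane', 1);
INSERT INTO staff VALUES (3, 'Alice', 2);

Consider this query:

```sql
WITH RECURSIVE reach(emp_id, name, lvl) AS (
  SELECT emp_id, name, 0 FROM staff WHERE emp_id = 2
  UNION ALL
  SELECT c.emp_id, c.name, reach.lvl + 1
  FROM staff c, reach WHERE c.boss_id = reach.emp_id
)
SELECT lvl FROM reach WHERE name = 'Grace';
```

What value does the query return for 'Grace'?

Base: emp_id=2 (Zane) at lvl 0.
Iteration 1: rows with boss_id in {2} -> Alice (id 3, lvl 1), Sara (id 4, lvl 1), Judy (id 6, lvl 1).
Iteration 2: rows with boss_id in {3,4,6} -> Grace (id 7, lvl 2).
Iteration 3: rows with boss_id in {7} -> Eve (id 10, lvl 3).
Iteration 4: no rows with boss_id in {10}; recursion stops.

2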